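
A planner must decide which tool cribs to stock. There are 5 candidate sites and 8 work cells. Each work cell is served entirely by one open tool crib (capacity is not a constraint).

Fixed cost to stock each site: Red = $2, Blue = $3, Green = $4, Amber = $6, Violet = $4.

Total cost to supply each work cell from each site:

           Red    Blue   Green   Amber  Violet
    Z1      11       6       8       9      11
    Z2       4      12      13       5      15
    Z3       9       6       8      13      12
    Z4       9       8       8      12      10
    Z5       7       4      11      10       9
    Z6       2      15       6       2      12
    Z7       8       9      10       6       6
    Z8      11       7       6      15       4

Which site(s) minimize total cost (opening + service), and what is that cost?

Open Red, Blue and Violet; minimum total cost 49.

For any fixed open set, each work cell goes to its cheapest open site; total = fixed + service.
{Red, Blue, Violet}: Z1→Blue 6, Z2→Red 4, Z3→Blue 6, Z4→Blue 8, Z5→Blue 4, Z6→Red 2, Z7→Violet 6, Z8→Violet 4. Service 40; fixed 9; total 49.
{Red, Blue}: service 45 + fixed 5 = 50
{Red, Blue, Green}: Z1→Blue 6, Z2→Red 4, Z3→Blue 6, Z4→Blue 8, Z5→Blue 4, Z6→Red 2, Z7→Red 8, Z8→Green 6. Service 44; fixed 9; total 53.
{Red, Blue, Green, Amber, Violet}: service 40 + fixed 19 = 59
No other subset beats 49.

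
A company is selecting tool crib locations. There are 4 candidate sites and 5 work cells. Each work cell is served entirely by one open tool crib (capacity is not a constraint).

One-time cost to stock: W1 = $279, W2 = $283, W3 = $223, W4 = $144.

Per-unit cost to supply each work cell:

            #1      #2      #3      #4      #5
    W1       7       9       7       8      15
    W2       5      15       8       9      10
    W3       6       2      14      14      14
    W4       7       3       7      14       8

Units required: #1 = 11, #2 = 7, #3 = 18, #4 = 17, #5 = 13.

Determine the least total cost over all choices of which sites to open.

Minimum total cost: 710

For any fixed open set, each work cell goes to its cheapest open site; total = fixed + service.
{W4}: #1→W4 7·11=77, #2→W4 3·7=21, #3→W4 7·18=126, #4→W4 14·17=238, #5→W4 8·13=104. Service 566; fixed 144; total 710.
{W2}: service 587 + fixed 283 = 870
{W1}: service 597 + fixed 279 = 876
{W1, W2, W3, W4}: #1→W2 5·11=55, #2→W3 2·7=14, #3→W1 7·18=126, #4→W1 8·17=136, #5→W4 8·13=104. Service 435; fixed 929; total 1364.
No other subset beats 710.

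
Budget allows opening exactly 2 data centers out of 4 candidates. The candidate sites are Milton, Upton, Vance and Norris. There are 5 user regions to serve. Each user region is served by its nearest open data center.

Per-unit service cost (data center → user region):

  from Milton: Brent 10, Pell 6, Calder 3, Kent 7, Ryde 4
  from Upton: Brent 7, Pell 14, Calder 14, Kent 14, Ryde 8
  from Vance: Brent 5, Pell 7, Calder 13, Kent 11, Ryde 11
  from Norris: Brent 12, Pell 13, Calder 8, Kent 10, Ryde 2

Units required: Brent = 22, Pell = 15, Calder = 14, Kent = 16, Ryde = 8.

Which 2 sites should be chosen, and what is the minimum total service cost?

With exactly 2 open, each user region uses its cheapest among the chosen.
{Milton, Vance}: Brent→Vance 5·22=110, Pell→Milton 6·15=90, Calder→Milton 3·14=42, Kent→Milton 7·16=112, Ryde→Milton 4·8=32. Service cost 386.
{Milton, Upton}: service cost 430
{Milton, Norris}: service cost 480
Among all 6 size-2 choices, {Milton, Vance} is lowest.

Choose Milton and Vance; total service cost 386.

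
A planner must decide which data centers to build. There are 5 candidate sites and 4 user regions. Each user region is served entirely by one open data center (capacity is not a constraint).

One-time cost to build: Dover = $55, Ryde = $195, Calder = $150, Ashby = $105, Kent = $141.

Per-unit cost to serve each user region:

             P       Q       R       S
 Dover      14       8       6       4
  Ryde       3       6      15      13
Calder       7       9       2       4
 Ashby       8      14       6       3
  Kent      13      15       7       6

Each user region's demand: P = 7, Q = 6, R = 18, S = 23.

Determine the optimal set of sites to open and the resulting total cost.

Open Calder only; minimum total cost 381.

For any fixed open set, each user region goes to its cheapest open site; total = fixed + service.
{Calder}: P→Calder 7·7=49, Q→Calder 9·6=54, R→Calder 2·18=36, S→Calder 4·23=92. Service 231; fixed 150; total 381.
{Dover}: P→Dover 14·7=98, Q→Dover 8·6=48, R→Dover 6·18=108, S→Dover 4·23=92. Service 346; fixed 55; total 401.
{Ashby}: service 317 + fixed 105 = 422
{Dover, Ryde, Calder, Ashby, Kent}: service 162 + fixed 646 = 808
No other subset beats 381.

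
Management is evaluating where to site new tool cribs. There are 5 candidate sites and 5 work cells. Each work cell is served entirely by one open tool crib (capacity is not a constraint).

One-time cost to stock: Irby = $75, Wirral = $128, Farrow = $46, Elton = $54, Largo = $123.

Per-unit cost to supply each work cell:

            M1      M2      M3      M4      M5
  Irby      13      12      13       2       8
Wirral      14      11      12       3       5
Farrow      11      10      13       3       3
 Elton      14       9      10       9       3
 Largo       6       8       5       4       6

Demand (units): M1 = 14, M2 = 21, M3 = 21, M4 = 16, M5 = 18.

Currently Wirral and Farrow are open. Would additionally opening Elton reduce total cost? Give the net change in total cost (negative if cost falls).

Yes — net change −9 (cost falls by 9).

Current service cost with {Wirral, Farrow}: 718.
Adding Elton: each work cell re-picks its cheapest; new service cost 655, saving 63.
Extra fixed cost: 54. Net change = 54 − 63 = -9.
(Totals: 892 → 883.)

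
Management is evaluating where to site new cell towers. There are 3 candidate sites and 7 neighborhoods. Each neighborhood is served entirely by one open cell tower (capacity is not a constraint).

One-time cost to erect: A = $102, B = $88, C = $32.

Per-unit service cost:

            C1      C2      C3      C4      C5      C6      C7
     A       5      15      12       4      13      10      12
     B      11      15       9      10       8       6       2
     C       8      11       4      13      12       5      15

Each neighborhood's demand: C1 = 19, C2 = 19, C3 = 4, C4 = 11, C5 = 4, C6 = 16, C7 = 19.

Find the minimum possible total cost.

For any fixed open set, each neighborhood goes to its cheapest open site; total = fixed + service.
{A, B, C}: C1→A 5·19=95, C2→C 11·19=209, C3→C 4·4=16, C4→A 4·11=44, C5→B 8·4=32, C6→C 5·16=80, C7→B 2·19=38. Service 514; fixed 222; total 736.
{B, C}: C1→C 8·19=152, C2→C 11·19=209, C3→C 4·4=16, C4→B 10·11=110, C5→B 8·4=32, C6→C 5·16=80, C7→B 2·19=38. Service 637; fixed 120; total 757.
{A, B}: service 626 + fixed 190 = 816
{C}: service 933 + fixed 32 = 965
(All 7 nonempty subsets were checked; A, B and C is lowest.)

Minimum total cost: 736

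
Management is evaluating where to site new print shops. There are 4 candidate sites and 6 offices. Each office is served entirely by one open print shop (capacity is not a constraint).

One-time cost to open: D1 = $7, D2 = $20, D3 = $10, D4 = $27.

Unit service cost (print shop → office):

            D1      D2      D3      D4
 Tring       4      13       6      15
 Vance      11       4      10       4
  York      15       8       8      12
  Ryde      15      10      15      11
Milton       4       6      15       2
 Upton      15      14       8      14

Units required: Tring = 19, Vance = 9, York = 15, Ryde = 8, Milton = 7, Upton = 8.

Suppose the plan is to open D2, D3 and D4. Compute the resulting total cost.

Total cost: 485

Each office is assigned to its cheapest site among the open ones.
{D2, D3, D4}: Tring→D3 6·19=114, Vance→D2 4·9=36, York→D2 8·15=120, Ryde→D2 10·8=80, Milton→D4 2·7=14, Upton→D3 8·8=64. Service 428; fixed 57; total 485.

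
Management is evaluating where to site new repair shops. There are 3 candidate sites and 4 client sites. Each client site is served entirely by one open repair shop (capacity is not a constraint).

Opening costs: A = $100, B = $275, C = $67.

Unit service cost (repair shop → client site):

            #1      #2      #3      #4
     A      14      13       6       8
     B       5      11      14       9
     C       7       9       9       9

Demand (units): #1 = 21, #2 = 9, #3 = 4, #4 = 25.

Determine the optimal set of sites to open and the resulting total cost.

For any fixed open set, each client site goes to its cheapest open site; total = fixed + service.
{C}: #1→C 7·21=147, #2→C 9·9=81, #3→C 9·4=36, #4→C 9·25=225. Service 489; fixed 67; total 556.
{A, C}: service 452 + fixed 167 = 619
{A}: #1→A 14·21=294, #2→A 13·9=117, #3→A 6·4=24, #4→A 8·25=200. Service 635; fixed 100; total 735.
{A, B, C}: #1→B 5·21=105, #2→C 9·9=81, #3→A 6·4=24, #4→A 8·25=200. Service 410; fixed 442; total 852.
No other subset beats 556.

Open C only; minimum total cost 556.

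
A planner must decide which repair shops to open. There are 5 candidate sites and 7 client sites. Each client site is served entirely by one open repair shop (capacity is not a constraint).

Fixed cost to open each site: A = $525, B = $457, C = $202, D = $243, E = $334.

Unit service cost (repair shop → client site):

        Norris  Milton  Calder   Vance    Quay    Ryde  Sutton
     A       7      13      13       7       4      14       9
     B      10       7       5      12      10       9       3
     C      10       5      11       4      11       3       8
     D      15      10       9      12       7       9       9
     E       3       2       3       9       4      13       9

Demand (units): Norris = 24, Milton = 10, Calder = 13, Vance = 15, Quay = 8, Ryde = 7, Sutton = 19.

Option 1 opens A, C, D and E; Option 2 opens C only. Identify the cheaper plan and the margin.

Option 1: {A, C, D, E}: Norris→E 3·24=72, Milton→E 2·10=20, Calder→E 3·13=39, Vance→C 4·15=60, Quay→A 4·8=32, Ryde→C 3·7=21, Sutton→C 8·19=152. Service 396; fixed 1304; total 1700.
Option 2: {C}: Norris→C 10·24=240, Milton→C 5·10=50, Calder→C 11·13=143, Vance→C 4·15=60, Quay→C 11·8=88, Ryde→C 3·7=21, Sutton→C 8·19=152. Service 754; fixed 202; total 956.
Difference: |1700 − 956| = 744.

Option 2 is cheaper by 744.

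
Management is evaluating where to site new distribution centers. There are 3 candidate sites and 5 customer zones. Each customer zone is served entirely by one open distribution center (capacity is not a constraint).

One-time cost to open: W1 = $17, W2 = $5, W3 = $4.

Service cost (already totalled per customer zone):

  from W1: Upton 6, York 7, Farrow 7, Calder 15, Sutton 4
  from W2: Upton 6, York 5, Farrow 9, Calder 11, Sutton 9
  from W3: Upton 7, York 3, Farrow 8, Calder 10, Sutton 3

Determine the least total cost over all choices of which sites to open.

For any fixed open set, each customer zone goes to its cheapest open site; total = fixed + service.
{W3}: Upton→W3 7, York→W3 3, Farrow→W3 8, Calder→W3 10, Sutton→W3 3. Service 31; fixed 4; total 35.
{W2, W3}: Upton→W2 6, York→W3 3, Farrow→W3 8, Calder→W3 10, Sutton→W3 3. Service 30; fixed 9; total 39.
{W2}: Upton→W2 6, York→W2 5, Farrow→W2 9, Calder→W2 11, Sutton→W2 9. Service 40; fixed 5; total 45.
{W1, W2, W3}: service 29 + fixed 26 = 55
No other subset beats 35.

Minimum total cost: 35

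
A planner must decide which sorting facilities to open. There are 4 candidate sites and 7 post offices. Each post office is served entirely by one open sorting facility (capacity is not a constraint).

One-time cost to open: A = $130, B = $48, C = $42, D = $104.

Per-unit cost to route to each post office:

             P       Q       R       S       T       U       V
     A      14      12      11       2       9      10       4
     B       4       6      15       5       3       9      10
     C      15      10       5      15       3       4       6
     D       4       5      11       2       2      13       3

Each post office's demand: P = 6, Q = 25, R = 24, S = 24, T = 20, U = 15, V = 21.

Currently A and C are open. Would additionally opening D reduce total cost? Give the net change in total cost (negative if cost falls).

Current service cost with {A, C}: 706.
Adding D: each post office re-picks its cheapest; new service cost 480, saving 226.
Extra fixed cost: 104. Net change = 104 − 226 = -122.
(Totals: 878 → 756.)

Yes — net change −122 (cost falls by 122).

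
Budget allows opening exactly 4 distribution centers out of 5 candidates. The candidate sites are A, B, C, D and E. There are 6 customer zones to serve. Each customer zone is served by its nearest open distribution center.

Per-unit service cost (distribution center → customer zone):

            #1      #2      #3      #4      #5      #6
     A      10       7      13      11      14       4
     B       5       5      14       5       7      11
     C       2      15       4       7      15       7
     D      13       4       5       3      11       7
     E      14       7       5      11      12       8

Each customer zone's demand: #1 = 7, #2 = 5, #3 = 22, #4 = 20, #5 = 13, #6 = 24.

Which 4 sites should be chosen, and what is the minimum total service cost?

Choose A, B, C and D; total service cost 369.

With exactly 4 open, each customer zone uses its cheapest among the chosen.
{A, B, C, D}: #1→C 2·7=14, #2→D 4·5=20, #3→C 4·22=88, #4→D 3·20=60, #5→B 7·13=91, #6→A 4·24=96. Service cost 369.
{A, B, D, E}: service cost 412
{A, B, C, E}: service cost 414
Among all 5 size-4 choices, {A, B, C, D} is lowest.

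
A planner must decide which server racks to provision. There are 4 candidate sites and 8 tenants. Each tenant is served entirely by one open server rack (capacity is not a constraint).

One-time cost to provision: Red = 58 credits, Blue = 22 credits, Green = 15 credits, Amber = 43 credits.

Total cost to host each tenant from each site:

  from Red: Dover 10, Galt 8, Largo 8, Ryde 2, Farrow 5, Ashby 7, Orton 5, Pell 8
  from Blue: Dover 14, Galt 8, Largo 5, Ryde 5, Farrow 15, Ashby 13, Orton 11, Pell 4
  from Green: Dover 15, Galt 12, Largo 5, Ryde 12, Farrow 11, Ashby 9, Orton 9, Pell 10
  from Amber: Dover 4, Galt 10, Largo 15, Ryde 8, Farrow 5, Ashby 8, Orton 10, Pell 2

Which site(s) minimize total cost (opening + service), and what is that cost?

Open Blue only; minimum total cost 97.

For any fixed open set, each tenant goes to its cheapest open site; total = fixed + service.
{Blue}: Dover→Blue 14, Galt→Blue 8, Largo→Blue 5, Ryde→Blue 5, Farrow→Blue 15, Ashby→Blue 13, Orton→Blue 11, Pell→Blue 4. Service 75; fixed 22; total 97.
{Green}: service 83 + fixed 15 = 98
{Blue, Green}: service 65 + fixed 37 = 102
{Red, Blue, Green, Amber}: service 38 + fixed 138 = 176
(All 15 nonempty subsets were checked; Blue only is lowest.)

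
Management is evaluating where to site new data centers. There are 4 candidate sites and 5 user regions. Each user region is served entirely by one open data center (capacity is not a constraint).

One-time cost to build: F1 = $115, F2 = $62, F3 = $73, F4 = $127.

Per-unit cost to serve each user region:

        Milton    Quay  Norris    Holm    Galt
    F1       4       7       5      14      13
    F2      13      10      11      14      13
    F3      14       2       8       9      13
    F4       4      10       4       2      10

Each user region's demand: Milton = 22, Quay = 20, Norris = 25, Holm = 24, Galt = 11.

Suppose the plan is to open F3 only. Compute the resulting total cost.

Each user region is assigned to its cheapest site among the open ones.
{F3}: Milton→F3 14·22=308, Quay→F3 2·20=40, Norris→F3 8·25=200, Holm→F3 9·24=216, Galt→F3 13·11=143. Service 907; fixed 73; total 980.

Total cost: 980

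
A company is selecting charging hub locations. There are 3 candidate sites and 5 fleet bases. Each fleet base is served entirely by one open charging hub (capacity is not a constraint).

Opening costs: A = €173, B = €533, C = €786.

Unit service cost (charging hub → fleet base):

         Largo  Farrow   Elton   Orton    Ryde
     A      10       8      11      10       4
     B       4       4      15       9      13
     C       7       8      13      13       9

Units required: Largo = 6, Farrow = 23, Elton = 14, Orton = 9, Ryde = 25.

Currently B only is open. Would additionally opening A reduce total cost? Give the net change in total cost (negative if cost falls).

Current service cost with {B}: 732.
Adding A: each fleet base re-picks its cheapest; new service cost 451, saving 281.
Extra fixed cost: 173. Net change = 173 − 281 = -108.
(Totals: 1265 → 1157.)

Yes — net change −108 (cost falls by 108).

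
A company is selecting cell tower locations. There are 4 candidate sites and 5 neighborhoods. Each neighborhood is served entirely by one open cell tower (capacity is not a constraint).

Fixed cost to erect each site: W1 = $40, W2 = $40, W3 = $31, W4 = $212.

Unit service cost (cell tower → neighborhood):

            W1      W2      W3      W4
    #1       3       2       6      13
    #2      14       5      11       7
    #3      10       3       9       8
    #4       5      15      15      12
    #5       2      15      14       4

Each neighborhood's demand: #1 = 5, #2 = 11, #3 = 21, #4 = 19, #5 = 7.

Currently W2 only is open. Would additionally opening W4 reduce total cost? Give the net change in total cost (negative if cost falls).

Current service cost with {W2}: 518.
Adding W4: each neighborhood re-picks its cheapest; new service cost 384, saving 134.
Extra fixed cost: 212. Net change = 212 − 134 = 78.
(Totals: 558 → 636.)

No — net change +78 (cost rises by 78).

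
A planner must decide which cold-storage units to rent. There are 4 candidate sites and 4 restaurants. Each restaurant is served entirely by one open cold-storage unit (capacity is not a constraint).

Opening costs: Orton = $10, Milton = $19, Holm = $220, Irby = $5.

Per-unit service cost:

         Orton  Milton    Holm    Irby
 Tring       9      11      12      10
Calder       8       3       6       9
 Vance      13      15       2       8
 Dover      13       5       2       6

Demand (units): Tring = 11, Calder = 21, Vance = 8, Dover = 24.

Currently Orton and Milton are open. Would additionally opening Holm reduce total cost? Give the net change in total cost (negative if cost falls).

No — net change +60 (cost rises by 60).

Current service cost with {Orton, Milton}: 386.
Adding Holm: each restaurant re-picks its cheapest; new service cost 226, saving 160.
Extra fixed cost: 220. Net change = 220 − 160 = 60.
(Totals: 415 → 475.)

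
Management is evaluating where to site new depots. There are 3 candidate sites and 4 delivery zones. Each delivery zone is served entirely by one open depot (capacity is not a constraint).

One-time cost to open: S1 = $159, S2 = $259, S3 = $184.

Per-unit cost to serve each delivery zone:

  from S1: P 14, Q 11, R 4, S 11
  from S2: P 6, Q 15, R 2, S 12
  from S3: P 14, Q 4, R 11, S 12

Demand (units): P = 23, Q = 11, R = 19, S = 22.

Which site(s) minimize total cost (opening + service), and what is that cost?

For any fixed open set, each delivery zone goes to its cheapest open site; total = fixed + service.
{S2}: P→S2 6·23=138, Q→S2 15·11=165, R→S2 2·19=38, S→S2 12·22=264. Service 605; fixed 259; total 864.
{S1}: service 761 + fixed 159 = 920
{S2, S3}: service 484 + fixed 443 = 927
{S1, S2, S3}: P→S2 6·23=138, Q→S3 4·11=44, R→S2 2·19=38, S→S1 11·22=242. Service 462; fixed 602; total 1064.
No other subset beats 864.

Open S2 only; minimum total cost 864.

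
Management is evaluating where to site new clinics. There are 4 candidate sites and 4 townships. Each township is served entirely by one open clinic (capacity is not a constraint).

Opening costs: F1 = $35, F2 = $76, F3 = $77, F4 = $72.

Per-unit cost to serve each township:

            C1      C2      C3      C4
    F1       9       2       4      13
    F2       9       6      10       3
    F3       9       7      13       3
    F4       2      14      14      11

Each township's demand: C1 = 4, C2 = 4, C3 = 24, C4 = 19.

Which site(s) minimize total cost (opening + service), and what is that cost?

For any fixed open set, each township goes to its cheapest open site; total = fixed + service.
{F1, F2}: C1→F1 9·4=36, C2→F1 2·4=8, C3→F1 4·24=96, C4→F2 3·19=57. Service 197; fixed 111; total 308.
{F1, F3}: service 197 + fixed 112 = 309
{F1, F2, F4}: C1→F4 2·4=8, C2→F1 2·4=8, C3→F1 4·24=96, C4→F2 3·19=57. Service 169; fixed 183; total 352.
{F1, F2, F3, F4}: service 169 + fixed 260 = 429
(All 15 nonempty subsets were checked; F1 and F2 is lowest.)

Open F1 and F2; minimum total cost 308.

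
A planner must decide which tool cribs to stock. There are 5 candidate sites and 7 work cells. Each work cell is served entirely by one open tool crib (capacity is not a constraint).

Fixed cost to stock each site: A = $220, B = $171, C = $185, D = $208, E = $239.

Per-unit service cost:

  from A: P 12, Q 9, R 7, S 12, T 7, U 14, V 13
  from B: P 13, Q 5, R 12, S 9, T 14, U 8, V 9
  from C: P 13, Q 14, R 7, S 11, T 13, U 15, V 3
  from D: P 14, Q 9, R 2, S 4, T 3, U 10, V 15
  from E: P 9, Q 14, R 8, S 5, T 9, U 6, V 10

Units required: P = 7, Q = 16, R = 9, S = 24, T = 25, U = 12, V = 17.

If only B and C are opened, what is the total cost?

Each work cell is assigned to its cheapest site among the open ones.
{B, C}: P→B 13·7=91, Q→B 5·16=80, R→C 7·9=63, S→B 9·24=216, T→C 13·25=325, U→B 8·12=96, V→C 3·17=51. Service 922; fixed 356; total 1278.

Total cost: 1278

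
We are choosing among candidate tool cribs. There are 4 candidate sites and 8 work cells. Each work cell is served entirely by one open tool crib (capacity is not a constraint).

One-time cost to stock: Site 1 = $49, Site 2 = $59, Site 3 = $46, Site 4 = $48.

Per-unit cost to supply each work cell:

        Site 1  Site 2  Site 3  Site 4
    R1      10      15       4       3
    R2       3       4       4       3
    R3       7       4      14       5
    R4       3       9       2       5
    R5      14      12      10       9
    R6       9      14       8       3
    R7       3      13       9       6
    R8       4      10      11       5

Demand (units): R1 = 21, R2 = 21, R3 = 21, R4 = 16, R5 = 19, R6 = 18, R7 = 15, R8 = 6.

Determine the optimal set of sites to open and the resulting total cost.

Open Site 1 and Site 4; minimum total cost 670.

For any fixed open set, each work cell goes to its cheapest open site; total = fixed + service.
{Site 1, Site 4}: R1→Site 4 3·21=63, R2→Site 1 3·21=63, R3→Site 4 5·21=105, R4→Site 1 3·16=48, R5→Site 4 9·19=171, R6→Site 4 3·18=54, R7→Site 1 3·15=45, R8→Site 1 4·6=24. Service 573; fixed 97; total 670.
{Site 1, Site 3, Site 4}: service 557 + fixed 143 = 700
{Site 3, Site 4}: service 608 + fixed 94 = 702
{Site 1, Site 2, Site 3, Site 4}: service 536 + fixed 202 = 738
(All 15 nonempty subsets were checked; Site 1 and Site 4 is lowest.)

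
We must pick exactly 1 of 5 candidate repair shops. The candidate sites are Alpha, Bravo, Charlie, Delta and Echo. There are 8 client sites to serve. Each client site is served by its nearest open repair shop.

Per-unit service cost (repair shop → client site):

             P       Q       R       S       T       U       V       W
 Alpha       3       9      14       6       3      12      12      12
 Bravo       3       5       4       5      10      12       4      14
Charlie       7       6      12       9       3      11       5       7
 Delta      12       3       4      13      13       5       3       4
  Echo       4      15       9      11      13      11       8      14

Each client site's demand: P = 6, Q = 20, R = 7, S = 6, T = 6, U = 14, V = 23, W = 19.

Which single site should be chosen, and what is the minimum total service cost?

With exactly 1 open, each client site uses its cheapest among the chosen.
{Delta}: P→Delta 12·6=72, Q→Delta 3·20=60, R→Delta 4·7=28, S→Delta 13·6=78, T→Delta 13·6=78, U→Delta 5·14=70, V→Delta 3·23=69, W→Delta 4·19=76. Service cost 531.
{Charlie}: service cost 720
{Bravo}: service cost 762
Among all 5 size-1 choices, {Delta} is lowest.

Choose Delta only; total service cost 531.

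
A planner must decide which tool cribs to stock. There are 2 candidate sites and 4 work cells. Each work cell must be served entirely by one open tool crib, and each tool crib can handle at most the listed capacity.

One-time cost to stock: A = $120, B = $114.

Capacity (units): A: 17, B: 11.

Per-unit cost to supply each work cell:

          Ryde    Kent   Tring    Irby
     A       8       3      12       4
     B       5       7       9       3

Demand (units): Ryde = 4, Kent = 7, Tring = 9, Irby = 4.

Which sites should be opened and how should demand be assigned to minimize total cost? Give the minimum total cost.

Minimum total cost: 384

Open {A, B}: Ryde→A 8·4=32, Kent→A 3·7=21, Tring→B 9·9=81, Irby→A 4·4=16.
Loads: A carries 15/17, B carries 9/11. Service 150; fixed 234; total 384.
Next best feasible plan costs 395.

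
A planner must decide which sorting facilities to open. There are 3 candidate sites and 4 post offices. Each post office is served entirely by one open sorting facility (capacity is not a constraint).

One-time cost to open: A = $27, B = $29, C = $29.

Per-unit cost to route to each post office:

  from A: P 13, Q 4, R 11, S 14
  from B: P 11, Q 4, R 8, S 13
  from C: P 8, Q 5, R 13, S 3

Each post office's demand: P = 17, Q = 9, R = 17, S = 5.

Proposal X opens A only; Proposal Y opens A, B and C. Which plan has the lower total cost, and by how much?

Proposal Y is cheaper by 133.

Proposal X: {A}: P→A 13·17=221, Q→A 4·9=36, R→A 11·17=187, S→A 14·5=70. Service 514; fixed 27; total 541.
Proposal Y: {A, B, C}: P→C 8·17=136, Q→A 4·9=36, R→B 8·17=136, S→C 3·5=15. Service 323; fixed 85; total 408.
Difference: |541 − 408| = 133.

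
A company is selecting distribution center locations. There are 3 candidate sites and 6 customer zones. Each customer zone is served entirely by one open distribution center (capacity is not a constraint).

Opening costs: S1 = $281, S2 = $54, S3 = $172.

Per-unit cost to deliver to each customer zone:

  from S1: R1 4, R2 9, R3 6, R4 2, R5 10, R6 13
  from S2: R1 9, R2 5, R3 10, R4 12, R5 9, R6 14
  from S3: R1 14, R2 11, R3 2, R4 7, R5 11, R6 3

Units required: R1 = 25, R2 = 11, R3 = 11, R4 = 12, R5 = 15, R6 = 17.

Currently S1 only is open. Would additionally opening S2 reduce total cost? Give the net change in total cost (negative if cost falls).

Current service cost with {S1}: 660.
Adding S2: each customer zone re-picks its cheapest; new service cost 601, saving 59.
Extra fixed cost: 54. Net change = 54 − 59 = -5.
(Totals: 941 → 936.)

Yes — net change −5 (cost falls by 5).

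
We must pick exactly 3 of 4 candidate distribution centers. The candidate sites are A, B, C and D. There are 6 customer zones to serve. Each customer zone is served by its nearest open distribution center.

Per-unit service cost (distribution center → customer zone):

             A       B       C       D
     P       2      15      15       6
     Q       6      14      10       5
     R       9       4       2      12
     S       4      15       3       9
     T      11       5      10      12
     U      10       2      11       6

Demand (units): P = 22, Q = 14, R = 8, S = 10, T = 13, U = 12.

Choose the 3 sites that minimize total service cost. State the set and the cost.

Choose A, B and C; total service cost 263.

With exactly 3 open, each customer zone uses its cheapest among the chosen.
{A, B, C}: P→A 2·22=44, Q→A 6·14=84, R→C 2·8=16, S→C 3·10=30, T→B 5·13=65, U→B 2·12=24. Service cost 263.
{A, B, D}: service cost 275
{B, C, D}: service cost 337
Among all 4 size-3 choices, {A, B, C} is lowest.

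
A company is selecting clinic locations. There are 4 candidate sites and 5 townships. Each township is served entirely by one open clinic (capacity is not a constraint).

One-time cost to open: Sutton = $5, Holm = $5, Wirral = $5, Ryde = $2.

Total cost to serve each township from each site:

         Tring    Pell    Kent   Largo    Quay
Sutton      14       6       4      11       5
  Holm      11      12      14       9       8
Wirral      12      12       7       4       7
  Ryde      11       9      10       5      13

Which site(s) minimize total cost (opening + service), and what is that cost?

Open Sutton and Ryde; minimum total cost 38.

For any fixed open set, each township goes to its cheapest open site; total = fixed + service.
{Sutton, Ryde}: Tring→Ryde 11, Pell→Sutton 6, Kent→Sutton 4, Largo→Ryde 5, Quay→Sutton 5. Service 31; fixed 7; total 38.
{Sutton, Wirral}: Tring→Wirral 12, Pell→Sutton 6, Kent→Sutton 4, Largo→Wirral 4, Quay→Sutton 5. Service 31; fixed 10; total 41.
{Sutton, Wirral, Ryde}: Tring→Ryde 11, Pell→Sutton 6, Kent→Sutton 4, Largo→Wirral 4, Quay→Sutton 5. Service 30; fixed 12; total 42.
{Sutton, Holm, Wirral, Ryde}: Tring→Holm 11, Pell→Sutton 6, Kent→Sutton 4, Largo→Wirral 4, Quay→Sutton 5. Service 30; fixed 17; total 47.
No other subset beats 38.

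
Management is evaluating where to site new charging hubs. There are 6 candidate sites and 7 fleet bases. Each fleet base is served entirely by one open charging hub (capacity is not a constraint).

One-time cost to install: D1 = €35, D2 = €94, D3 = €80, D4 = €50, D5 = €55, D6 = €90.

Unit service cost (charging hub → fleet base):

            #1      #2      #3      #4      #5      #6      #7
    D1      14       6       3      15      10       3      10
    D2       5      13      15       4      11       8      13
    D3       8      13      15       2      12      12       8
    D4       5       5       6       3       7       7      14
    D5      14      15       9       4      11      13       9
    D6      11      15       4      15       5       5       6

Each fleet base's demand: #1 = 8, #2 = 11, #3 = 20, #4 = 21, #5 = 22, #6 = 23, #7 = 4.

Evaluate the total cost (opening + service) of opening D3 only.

Each fleet base is assigned to its cheapest site among the open ones.
{D3}: #1→D3 8·8=64, #2→D3 13·11=143, #3→D3 15·20=300, #4→D3 2·21=42, #5→D3 12·22=264, #6→D3 12·23=276, #7→D3 8·4=32. Service 1121; fixed 80; total 1201.

Total cost: 1201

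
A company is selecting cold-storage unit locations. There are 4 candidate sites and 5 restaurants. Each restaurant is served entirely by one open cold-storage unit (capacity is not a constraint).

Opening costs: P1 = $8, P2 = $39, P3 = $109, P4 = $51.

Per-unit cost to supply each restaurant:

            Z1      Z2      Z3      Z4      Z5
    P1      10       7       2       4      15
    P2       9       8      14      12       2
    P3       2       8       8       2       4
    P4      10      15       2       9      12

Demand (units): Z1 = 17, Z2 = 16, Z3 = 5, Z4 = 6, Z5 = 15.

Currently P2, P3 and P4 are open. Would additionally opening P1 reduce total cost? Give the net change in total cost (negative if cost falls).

Yes — net change −8 (cost falls by 8).

Current service cost with {P2, P3, P4}: 214.
Adding P1: each restaurant re-picks its cheapest; new service cost 198, saving 16.
Extra fixed cost: 8. Net change = 8 − 16 = -8.
(Totals: 413 → 405.)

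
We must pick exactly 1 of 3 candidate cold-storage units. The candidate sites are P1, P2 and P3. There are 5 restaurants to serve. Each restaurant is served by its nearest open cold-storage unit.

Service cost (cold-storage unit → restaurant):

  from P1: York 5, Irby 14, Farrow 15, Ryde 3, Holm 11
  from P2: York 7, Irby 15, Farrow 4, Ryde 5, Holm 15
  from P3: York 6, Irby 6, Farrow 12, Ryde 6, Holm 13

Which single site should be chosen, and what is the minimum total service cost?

With exactly 1 open, each restaurant uses its cheapest among the chosen.
{P3}: York→P3 6, Irby→P3 6, Farrow→P3 12, Ryde→P3 6, Holm→P3 13. Service cost 43.
{P2}: service cost 46
{P1}: service cost 48
Among all 3 size-1 choices, {P3} is lowest.

Choose P3 only; total service cost 43.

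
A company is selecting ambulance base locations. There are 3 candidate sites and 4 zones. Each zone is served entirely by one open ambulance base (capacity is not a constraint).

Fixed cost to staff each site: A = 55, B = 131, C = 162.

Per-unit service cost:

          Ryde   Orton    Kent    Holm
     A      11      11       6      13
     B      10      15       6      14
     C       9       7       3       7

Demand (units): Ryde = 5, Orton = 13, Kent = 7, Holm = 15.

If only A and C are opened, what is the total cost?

Each zone is assigned to its cheapest site among the open ones.
{A, C}: Ryde→C 9·5=45, Orton→C 7·13=91, Kent→C 3·7=21, Holm→C 7·15=105. Service 262; fixed 217; total 479.

Total cost: 479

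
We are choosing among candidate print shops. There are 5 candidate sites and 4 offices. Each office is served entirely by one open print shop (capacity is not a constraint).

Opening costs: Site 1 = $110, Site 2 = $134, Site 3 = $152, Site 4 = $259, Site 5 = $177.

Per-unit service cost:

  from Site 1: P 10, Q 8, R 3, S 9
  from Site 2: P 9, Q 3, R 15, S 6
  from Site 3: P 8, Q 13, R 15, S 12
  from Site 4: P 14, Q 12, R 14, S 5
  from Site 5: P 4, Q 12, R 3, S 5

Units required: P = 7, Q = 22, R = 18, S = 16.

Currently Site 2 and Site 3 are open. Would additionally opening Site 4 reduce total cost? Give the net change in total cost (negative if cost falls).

Current service cost with {Site 2, Site 3}: 488.
Adding Site 4: each office re-picks its cheapest; new service cost 454, saving 34.
Extra fixed cost: 259. Net change = 259 − 34 = 225.
(Totals: 774 → 999.)

No — net change +225 (cost rises by 225).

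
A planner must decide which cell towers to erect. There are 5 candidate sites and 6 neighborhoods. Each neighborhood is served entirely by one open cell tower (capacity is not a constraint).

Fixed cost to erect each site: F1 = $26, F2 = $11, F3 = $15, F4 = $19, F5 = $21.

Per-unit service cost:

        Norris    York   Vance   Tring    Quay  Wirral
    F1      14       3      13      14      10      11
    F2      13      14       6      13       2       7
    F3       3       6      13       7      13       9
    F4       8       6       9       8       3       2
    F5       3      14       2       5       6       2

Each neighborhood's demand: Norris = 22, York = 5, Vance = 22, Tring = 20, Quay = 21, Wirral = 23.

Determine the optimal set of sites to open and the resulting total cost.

For any fixed open set, each neighborhood goes to its cheapest open site; total = fixed + service.
{F1, F2, F5}: Norris→F5 3·22=66, York→F1 3·5=15, Vance→F5 2·22=44, Tring→F5 5·20=100, Quay→F2 2·21=42, Wirral→F5 2·23=46. Service 313; fixed 58; total 371.
{F2, F3, F5}: service 328 + fixed 47 = 375
{F2, F4, F5}: Norris→F5 3·22=66, York→F4 6·5=30, Vance→F5 2·22=44, Tring→F5 5·20=100, Quay→F2 2·21=42, Wirral→F4 2·23=46. Service 328; fixed 51; total 379.
{F1, F2, F3, F4, F5}: Norris→F3 3·22=66, York→F1 3·5=15, Vance→F5 2·22=44, Tring→F5 5·20=100, Quay→F2 2·21=42, Wirral→F4 2·23=46. Service 313; fixed 92; total 405.
No other subset beats 371.

Open F1, F2 and F5; minimum total cost 371.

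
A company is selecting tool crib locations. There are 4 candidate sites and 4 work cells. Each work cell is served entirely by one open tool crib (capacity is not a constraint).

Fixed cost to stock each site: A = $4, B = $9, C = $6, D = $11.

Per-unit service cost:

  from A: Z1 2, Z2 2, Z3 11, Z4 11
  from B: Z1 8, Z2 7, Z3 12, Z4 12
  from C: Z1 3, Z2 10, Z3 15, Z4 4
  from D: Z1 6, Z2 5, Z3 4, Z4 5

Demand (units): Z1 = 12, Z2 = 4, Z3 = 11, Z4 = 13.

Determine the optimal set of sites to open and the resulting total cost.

For any fixed open set, each work cell goes to its cheapest open site; total = fixed + service.
{A, C, D}: Z1→A 2·12=24, Z2→A 2·4=8, Z3→D 4·11=44, Z4→C 4·13=52. Service 128; fixed 21; total 149.
{A, D}: service 141 + fixed 15 = 156
{A, B, C, D}: service 128 + fixed 30 = 158
{A}: Z1→A 2·12=24, Z2→A 2·4=8, Z3→A 11·11=121, Z4→A 11·13=143. Service 296; fixed 4; total 300.
No other subset beats 149.

Open A, C and D; minimum total cost 149.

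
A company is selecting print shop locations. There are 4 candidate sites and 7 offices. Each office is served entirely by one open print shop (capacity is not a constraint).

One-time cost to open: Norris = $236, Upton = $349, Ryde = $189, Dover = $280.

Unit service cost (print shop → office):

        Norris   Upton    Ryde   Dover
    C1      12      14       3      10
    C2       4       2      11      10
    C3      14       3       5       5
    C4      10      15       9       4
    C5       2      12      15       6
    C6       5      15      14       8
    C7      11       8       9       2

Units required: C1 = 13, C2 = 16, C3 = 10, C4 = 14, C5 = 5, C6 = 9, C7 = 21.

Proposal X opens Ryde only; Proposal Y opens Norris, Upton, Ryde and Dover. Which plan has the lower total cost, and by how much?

Proposal X: {Ryde}: C1→Ryde 3·13=39, C2→Ryde 11·16=176, C3→Ryde 5·10=50, C4→Ryde 9·14=126, C5→Ryde 15·5=75, C6→Ryde 14·9=126, C7→Ryde 9·21=189. Service 781; fixed 189; total 970.
Proposal Y: {Norris, Upton, Ryde, Dover}: C1→Ryde 3·13=39, C2→Upton 2·16=32, C3→Upton 3·10=30, C4→Dover 4·14=56, C5→Norris 2·5=10, C6→Norris 5·9=45, C7→Dover 2·21=42. Service 254; fixed 1054; total 1308.
Difference: |970 − 1308| = 338.

Proposal X is cheaper by 338.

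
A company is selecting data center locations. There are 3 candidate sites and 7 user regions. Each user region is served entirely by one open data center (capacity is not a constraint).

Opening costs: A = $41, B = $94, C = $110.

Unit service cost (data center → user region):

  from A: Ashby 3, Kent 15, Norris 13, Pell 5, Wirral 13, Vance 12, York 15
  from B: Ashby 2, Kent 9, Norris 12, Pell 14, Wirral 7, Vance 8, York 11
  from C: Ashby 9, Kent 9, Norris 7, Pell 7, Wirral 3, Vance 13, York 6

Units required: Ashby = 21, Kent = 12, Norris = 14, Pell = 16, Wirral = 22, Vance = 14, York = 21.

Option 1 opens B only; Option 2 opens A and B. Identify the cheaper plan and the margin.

Option 2 is cheaper by 103.

Option 1: {B}: Ashby→B 2·21=42, Kent→B 9·12=108, Norris→B 12·14=168, Pell→B 14·16=224, Wirral→B 7·22=154, Vance→B 8·14=112, York→B 11·21=231. Service 1039; fixed 94; total 1133.
Option 2: {A, B}: Ashby→B 2·21=42, Kent→B 9·12=108, Norris→B 12·14=168, Pell→A 5·16=80, Wirral→B 7·22=154, Vance→B 8·14=112, York→B 11·21=231. Service 895; fixed 135; total 1030.
Difference: |1133 − 1030| = 103.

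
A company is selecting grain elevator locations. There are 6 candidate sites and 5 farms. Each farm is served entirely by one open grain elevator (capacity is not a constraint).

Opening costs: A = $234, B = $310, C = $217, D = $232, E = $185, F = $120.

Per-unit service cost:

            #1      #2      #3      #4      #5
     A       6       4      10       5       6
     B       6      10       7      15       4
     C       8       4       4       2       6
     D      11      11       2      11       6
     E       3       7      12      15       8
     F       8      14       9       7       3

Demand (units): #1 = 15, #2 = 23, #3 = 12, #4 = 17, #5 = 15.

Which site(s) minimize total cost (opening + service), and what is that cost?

Open C only; minimum total cost 601.

For any fixed open set, each farm goes to its cheapest open site; total = fixed + service.
{C}: #1→C 8·15=120, #2→C 4·23=92, #3→C 4·12=48, #4→C 2·17=34, #5→C 6·15=90. Service 384; fixed 217; total 601.
{C, F}: service 339 + fixed 337 = 676
{A}: #1→A 6·15=90, #2→A 4·23=92, #3→A 10·12=120, #4→A 5·17=85, #5→A 6·15=90. Service 477; fixed 234; total 711.
{A, B, C, D, E, F}: service 240 + fixed 1298 = 1538
No other subset beats 601.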